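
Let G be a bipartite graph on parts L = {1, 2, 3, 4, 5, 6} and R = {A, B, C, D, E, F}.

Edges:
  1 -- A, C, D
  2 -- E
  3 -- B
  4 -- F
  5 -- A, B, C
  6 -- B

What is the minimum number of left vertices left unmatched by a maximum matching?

1

For example, pair 1→D, 2→E, 3→B, 4→F, 5→C.
The set {3, 6} has only 1 neighbour ({B}), so by Hall's theorem at most 5 of the 6 left vertices can be matched.
That matches 5 of the 6, leaving 1 unmatched; no matching can do better.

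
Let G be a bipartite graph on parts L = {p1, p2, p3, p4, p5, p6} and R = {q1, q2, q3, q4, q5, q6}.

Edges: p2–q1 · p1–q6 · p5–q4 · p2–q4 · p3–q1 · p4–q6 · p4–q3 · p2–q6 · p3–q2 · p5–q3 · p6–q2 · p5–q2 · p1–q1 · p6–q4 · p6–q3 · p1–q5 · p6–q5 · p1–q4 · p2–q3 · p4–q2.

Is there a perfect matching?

Yes

One maximum matching: p1–q5, p2–q6, p3–q1, p4–q3, p5–q4, p6–q2.
Every left vertex is matched, so this is a perfect matching.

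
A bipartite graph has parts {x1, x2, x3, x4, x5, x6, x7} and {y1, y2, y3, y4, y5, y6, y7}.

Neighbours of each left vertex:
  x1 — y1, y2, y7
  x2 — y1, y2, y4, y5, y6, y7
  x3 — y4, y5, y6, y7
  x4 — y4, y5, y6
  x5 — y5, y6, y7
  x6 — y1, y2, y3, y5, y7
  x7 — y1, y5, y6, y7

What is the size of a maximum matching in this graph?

A valid assignment of size 7: x1→y2, x2→y1, x3→y4, x4→y5, x5→y6, x6→y3, x7→y7.
All 7 left vertices are matched, so no larger matching exists.

7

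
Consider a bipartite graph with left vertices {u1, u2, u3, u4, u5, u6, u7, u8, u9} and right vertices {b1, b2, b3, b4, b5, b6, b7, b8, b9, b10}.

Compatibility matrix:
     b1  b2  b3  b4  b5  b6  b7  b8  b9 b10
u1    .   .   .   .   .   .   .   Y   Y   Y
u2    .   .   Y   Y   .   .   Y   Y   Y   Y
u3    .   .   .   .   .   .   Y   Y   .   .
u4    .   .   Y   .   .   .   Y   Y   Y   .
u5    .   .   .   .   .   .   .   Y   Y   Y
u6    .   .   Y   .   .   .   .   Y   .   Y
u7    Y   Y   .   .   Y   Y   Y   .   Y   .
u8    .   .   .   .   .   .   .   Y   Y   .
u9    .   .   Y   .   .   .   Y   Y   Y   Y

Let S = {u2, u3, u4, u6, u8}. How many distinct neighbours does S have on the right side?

6

The union of neighbours of {u2, u3, u4, u6, u8} is {b3, b4, b7, b8, b9, b10}, which has 6 elements.
Since |N(S)| = 6 ≥ |S| = 5, Hall's condition holds for this subset.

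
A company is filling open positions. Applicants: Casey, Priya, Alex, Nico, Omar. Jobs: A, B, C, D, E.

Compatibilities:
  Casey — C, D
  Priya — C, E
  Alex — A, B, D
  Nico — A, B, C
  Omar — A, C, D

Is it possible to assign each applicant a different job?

Yes

For example, pair Casey-D, Priya-E, Alex-B, Nico-A, Omar-C.
Every applicant is matched, so this is a perfect matching.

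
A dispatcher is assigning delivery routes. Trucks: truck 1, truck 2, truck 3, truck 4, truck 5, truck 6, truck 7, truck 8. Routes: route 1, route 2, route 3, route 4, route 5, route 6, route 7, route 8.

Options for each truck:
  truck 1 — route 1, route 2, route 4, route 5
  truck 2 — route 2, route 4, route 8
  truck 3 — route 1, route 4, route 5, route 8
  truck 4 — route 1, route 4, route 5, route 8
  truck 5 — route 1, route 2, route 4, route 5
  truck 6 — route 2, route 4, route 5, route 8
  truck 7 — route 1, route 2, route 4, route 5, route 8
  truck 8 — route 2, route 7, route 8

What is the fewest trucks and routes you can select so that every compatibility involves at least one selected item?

The 6 edges truck 1–route 4, truck 2–route 8, truck 3–route 5, truck 4–route 1, truck 5–route 2, truck 8–route 7 form a matching, so any vertex cover needs at least 6 vertices (one per matched edge).
Conversely {truck 8, route 1, route 2, route 4, route 5, route 8} meets every edge and has exactly 6 vertices, so 6 is optimal.

6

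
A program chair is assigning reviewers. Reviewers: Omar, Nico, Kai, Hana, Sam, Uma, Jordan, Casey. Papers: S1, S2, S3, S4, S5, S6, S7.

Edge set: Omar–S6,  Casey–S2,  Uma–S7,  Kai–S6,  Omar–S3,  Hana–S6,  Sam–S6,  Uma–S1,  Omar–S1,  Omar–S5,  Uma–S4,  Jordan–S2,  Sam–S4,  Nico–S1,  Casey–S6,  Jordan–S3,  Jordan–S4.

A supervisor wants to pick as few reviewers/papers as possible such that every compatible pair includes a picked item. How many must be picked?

7

The 7 edges Omar–S5, Nico–S1, Kai–S6, Sam–S4, Uma–S7, Jordan–S3, Casey–S2 form a matching, so any vertex cover needs at least 7 vertices (one per matched edge).
Conversely {Omar, Nico, Sam, Uma, Jordan, Casey, S6} meets every edge and has exactly 7 vertices, so 7 is optimal.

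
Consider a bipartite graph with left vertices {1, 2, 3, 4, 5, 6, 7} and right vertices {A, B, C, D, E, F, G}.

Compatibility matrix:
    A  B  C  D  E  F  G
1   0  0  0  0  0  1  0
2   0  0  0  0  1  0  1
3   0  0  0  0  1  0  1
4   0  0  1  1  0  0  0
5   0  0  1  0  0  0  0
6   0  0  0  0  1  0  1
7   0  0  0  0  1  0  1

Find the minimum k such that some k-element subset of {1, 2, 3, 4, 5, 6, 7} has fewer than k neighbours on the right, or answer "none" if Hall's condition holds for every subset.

3

Take S = {2, 3, 6}. Its neighbourhood is {E, G}, so |N(S)| = 2 < |S| = 3.
Every subset of size less than 3 has at least as many neighbours as members, so 3 is the minimum.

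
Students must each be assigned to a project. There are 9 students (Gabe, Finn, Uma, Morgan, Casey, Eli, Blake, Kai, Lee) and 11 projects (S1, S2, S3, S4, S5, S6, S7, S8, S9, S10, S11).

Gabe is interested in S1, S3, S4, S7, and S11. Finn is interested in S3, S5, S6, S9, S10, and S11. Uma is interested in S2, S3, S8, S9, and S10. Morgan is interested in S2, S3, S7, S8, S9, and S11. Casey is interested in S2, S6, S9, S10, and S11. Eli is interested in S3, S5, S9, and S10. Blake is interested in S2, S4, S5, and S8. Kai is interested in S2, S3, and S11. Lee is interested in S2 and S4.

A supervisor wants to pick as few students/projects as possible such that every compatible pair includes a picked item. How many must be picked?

{Gabe, Finn, Uma, Morgan, Casey, Eli, Blake, Kai, Lee} is a vertex cover of size 9: every edge has an endpoint in this set.
No smaller cover exists because Gabe–S4, Finn–S6, Uma–S10, Morgan–S7, Casey–S9, Eli–S5, Blake–S8, Kai–S3, Lee–S2 is a matching of size 9, and a cover must include an endpoint of each of these disjoint edges (König's theorem).

9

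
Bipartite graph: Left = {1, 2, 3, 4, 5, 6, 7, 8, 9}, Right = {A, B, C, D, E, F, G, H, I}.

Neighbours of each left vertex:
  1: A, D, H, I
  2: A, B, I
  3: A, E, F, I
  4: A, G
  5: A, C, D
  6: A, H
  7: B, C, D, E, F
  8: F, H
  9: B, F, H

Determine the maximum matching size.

One maximum matching: 1→D, 2→I, 3→E, 4→G, 5→C, 6→A, 7→F, 8→H, 9→B.
This saturates every left vertex, so 9 is the maximum.

9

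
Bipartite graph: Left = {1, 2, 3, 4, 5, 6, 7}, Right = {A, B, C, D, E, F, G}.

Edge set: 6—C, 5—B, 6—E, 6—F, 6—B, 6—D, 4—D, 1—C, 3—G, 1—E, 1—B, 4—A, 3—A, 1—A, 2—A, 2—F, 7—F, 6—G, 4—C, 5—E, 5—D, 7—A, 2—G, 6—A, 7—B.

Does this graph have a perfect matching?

Yes

For example, pair 1–C, 2–F, 3–A, 4–D, 5–E, 6–G, 7–B.
Every left vertex is matched, so this is a perfect matching.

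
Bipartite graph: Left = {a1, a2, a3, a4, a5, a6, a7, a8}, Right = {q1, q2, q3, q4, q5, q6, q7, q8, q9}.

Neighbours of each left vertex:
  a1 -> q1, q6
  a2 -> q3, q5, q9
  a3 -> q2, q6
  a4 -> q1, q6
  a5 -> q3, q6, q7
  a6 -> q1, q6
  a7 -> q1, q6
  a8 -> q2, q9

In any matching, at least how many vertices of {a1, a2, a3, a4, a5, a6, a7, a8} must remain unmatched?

For example, pair a1→q1, a2→q5, a3→q2, a4→q6, a5→q7, a8→q9.
The set {a1, a4, a6, a7} has only 2 neighbours ({q1, q6}), so by Hall's theorem at most 6 of the 8 left vertices can be matched.
That matches 6 of the 8, leaving 2 unmatched; no matching can do better.

2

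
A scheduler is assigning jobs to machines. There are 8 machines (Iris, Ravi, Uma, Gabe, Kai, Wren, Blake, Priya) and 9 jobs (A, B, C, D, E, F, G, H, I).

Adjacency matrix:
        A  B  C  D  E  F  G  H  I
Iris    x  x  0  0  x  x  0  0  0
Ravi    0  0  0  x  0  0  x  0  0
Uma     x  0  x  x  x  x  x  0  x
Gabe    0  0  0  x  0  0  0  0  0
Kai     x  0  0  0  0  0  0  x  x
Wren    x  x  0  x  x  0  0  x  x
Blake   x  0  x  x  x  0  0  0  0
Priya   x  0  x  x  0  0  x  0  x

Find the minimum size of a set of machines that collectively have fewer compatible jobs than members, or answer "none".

A matching saturating every machine exists, for instance Iris→B, Ravi→G, Uma→E, Gabe→D, Kai→I, Wren→H, Blake→C, Priya→A.
By Hall's marriage theorem, this means |N(S)| ≥ |S| for every subset S, so no violating subset exists.

none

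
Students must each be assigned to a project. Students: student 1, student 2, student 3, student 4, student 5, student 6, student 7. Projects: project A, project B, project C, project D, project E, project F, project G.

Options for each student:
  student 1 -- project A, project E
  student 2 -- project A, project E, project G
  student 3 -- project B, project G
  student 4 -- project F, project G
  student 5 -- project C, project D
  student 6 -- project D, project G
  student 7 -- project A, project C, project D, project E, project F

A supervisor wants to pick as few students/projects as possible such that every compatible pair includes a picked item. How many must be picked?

7

{student 1, student 2, student 3, student 4, student 5, student 6, student 7} is a vertex cover of size 7: every edge has an endpoint in this set.
No smaller cover exists because student 1–project A, student 2–project E, student 3–project B, student 4–project G, student 5–project C, student 6–project D, student 7–project F is a matching of size 7, and a cover must include an endpoint of each of these disjoint edges (König's theorem).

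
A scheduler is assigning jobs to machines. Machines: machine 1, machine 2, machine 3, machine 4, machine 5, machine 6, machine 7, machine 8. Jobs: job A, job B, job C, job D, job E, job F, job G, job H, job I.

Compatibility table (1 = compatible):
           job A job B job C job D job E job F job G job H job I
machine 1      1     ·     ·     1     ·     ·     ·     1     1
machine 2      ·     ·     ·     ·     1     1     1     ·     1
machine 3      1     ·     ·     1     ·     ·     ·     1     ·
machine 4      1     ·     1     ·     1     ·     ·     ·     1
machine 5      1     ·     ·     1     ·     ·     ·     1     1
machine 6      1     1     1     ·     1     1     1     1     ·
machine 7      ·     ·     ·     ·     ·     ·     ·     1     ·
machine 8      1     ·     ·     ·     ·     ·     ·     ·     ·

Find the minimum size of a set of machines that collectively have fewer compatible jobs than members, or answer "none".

Take S = {machine 1, machine 3, machine 5, machine 7, machine 8}. Its neighbourhood is {job A, job D, job H, job I}, so |N(S)| = 4 < |S| = 5.
Every subset of size less than 5 has at least as many neighbours as members, so 5 is the minimum.

5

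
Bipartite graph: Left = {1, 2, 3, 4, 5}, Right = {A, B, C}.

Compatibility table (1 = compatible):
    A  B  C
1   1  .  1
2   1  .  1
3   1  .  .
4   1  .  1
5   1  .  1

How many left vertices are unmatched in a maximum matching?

One maximum matching: 1–A, 2–C.
The set {1, 2, 3, 4, 5} has only 2 neighbours ({A, C}), so by Hall's theorem at most 2 of the 5 left vertices can be matched.
That matches 2 of the 5, leaving 3 unmatched; no matching can do better.

3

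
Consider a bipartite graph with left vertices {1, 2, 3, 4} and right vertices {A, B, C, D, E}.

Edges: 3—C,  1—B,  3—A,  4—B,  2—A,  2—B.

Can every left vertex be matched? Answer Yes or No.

The set {1, 4} has only 1 neighbour ({B}), so by Hall's theorem at most 3 of the 4 left vertices can be matched.
Hence no matching covers every left vertex.

No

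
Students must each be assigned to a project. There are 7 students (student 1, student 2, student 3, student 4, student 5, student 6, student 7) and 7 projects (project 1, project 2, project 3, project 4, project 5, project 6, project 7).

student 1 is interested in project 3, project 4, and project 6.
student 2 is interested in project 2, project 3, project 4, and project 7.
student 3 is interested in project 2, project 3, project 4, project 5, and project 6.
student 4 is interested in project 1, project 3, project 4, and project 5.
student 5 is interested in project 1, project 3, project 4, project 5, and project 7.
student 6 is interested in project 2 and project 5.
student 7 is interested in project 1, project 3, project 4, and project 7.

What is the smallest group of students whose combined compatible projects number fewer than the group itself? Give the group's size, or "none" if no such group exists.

A matching saturating every student exists, for instance student 1→project 6, student 2→project 3, student 3→project 2, student 4→project 1, student 5→project 7, student 6→project 5, student 7→project 4.
By Hall's marriage theorem, this means |N(S)| ≥ |S| for every subset S, so no violating subset exists.

none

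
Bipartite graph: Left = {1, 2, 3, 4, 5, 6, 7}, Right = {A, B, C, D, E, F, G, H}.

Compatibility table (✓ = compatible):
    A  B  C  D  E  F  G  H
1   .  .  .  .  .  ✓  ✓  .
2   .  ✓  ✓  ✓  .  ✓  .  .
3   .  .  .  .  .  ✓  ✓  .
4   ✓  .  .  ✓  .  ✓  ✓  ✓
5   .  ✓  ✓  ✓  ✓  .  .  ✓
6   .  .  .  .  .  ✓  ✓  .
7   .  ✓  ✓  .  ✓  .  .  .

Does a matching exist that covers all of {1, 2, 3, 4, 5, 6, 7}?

The set {1, 3, 6} has only 2 neighbours ({F, G}), so by Hall's theorem at most 6 of the 7 left vertices can be matched.
Hence no matching covers every left vertex.

No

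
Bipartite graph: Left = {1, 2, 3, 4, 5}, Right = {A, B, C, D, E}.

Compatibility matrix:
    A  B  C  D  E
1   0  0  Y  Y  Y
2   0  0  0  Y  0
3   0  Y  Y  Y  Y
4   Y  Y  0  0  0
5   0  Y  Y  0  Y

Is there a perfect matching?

For example, pair 1-C, 2-D, 3-E, 4-A, 5-B.
All 5 left vertices are covered.

Yes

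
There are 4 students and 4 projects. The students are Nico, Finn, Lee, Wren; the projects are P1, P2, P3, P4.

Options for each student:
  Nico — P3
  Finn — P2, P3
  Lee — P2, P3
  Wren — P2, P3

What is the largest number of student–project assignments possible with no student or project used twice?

A valid assignment of size 2: Nico→P3, Finn→P2.
The set {Nico, Finn, Lee, Wren} has only 2 neighbours ({P2, P3}), so by Hall's theorem at most 2 of the 4 students can be matched.

2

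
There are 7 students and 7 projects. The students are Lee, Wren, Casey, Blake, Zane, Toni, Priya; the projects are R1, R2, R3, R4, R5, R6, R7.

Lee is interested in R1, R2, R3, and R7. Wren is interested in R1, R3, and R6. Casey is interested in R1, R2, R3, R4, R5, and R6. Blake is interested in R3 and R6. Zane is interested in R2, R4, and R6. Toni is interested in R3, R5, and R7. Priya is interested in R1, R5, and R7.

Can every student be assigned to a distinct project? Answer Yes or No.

A valid assignment of size 7: Lee-R3, Wren-R1, Casey-R2, Blake-R6, Zane-R4, Toni-R5, Priya-R7.
Every student is matched, so this is a perfect matching.

Yes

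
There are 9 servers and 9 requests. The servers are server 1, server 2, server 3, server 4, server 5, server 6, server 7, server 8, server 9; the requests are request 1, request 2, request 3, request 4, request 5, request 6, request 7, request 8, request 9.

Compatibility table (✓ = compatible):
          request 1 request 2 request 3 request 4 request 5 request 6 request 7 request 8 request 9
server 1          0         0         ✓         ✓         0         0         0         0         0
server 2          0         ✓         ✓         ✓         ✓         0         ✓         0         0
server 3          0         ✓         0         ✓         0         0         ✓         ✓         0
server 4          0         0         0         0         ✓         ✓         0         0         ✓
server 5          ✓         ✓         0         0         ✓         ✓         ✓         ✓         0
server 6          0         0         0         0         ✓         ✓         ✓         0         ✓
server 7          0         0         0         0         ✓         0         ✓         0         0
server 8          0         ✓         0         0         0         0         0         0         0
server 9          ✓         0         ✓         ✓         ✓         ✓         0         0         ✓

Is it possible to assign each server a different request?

For example, pair server 1–request 3, server 2–request 4, server 3–request 8, server 4–request 5, server 5–request 1, server 6–request 6, server 7–request 7, server 8–request 2, server 9–request 9.
Every server is matched, so this is a perfect matching.

Yes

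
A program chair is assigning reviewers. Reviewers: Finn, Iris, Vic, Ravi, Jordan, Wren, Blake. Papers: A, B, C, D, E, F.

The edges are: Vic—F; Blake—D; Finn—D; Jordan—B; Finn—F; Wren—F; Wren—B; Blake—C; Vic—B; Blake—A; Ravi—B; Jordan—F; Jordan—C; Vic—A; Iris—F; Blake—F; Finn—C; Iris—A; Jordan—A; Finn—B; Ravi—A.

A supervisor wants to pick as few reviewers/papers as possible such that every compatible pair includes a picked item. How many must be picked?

A maximum matching has 5 edges (e.g. Finn–D, Iris–A, Vic–F, Ravi–B, Jordan–C).
By König's theorem the minimum vertex cover has the same size. One such cover is {A, B, C, D, F}.

5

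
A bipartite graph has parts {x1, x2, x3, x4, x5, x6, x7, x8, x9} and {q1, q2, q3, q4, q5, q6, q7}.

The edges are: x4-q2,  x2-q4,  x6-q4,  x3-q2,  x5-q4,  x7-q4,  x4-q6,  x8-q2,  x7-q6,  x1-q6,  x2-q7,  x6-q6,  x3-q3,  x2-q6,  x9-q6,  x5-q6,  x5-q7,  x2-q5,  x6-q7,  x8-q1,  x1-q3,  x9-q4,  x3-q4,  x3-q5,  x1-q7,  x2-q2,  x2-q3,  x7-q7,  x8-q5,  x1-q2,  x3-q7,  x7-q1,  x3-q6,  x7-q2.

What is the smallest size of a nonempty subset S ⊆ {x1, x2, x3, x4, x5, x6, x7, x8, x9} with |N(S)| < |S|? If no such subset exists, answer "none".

Take S = {x1, x2, x3, x4, x5, x6, x9}. Its neighbourhood is {q2, q3, q4, q5, q6, q7}, so |N(S)| = 6 < |S| = 7.
Every subset of size less than 7 has at least as many neighbours as members, so 7 is the minimum.

7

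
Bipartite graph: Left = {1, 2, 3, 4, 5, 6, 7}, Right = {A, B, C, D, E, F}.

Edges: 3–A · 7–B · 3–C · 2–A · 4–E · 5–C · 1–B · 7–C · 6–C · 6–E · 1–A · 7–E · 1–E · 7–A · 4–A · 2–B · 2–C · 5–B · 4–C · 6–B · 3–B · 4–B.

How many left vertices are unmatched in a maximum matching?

3

For example, pair 1-E, 2-A, 3-C, 4-B.
The set {1, 2, 3, 4, 5, 6, 7} has only 4 neighbours ({A, B, C, E}), so by Hall's theorem at most 4 of the 7 left vertices can be matched.
That matches 4 of the 7, leaving 3 unmatched; no matching can do better.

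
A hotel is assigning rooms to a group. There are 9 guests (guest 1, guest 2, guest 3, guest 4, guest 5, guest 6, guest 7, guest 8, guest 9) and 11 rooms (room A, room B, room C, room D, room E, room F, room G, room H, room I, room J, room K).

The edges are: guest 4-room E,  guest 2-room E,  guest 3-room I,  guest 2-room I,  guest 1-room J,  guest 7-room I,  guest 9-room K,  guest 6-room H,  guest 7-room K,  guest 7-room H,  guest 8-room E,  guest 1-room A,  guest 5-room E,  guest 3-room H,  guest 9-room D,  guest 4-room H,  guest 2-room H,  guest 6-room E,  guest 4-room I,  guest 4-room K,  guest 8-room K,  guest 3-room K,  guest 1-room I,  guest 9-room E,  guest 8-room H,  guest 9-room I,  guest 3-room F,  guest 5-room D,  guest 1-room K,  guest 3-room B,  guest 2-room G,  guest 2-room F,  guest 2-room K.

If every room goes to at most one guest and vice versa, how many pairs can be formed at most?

8

For example, pair guest 1-room J, guest 2-room F, guest 3-room B, guest 4-room H, guest 5-room D, guest 6-room E, guest 7-room I, guest 8-room K.
The set {guest 4, guest 5, guest 6, guest 7, guest 8, guest 9} has only 5 neighbours ({room D, room E, room H, room I, room K}), so by Hall's theorem at most 8 of the 9 guests can be matched.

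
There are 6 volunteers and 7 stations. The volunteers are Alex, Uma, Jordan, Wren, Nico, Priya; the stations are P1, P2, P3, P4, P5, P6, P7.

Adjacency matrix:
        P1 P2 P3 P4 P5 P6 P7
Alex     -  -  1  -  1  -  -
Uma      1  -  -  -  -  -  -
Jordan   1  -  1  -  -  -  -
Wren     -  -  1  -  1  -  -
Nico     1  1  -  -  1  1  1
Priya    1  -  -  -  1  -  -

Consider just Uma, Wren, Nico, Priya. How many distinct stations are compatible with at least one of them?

The union of neighbours of {Uma, Wren, Nico, Priya} is {P1, P2, P3, P5, P6, P7}, which has 6 elements.
Since |N(S)| = 6 ≥ |S| = 4, Hall's condition holds for this subset.

6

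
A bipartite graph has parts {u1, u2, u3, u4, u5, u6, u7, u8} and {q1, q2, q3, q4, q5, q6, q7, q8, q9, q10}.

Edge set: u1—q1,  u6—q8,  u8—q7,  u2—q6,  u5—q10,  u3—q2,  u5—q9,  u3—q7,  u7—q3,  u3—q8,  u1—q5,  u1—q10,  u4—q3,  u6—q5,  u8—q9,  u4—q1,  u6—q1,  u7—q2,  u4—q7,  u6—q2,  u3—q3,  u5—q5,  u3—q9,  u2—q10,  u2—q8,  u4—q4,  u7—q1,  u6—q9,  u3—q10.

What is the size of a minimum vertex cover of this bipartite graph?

8

The 8 edges u1–q10, u2–q8, u3–q9, u4–q4, u5–q5, u6–q1, u7–q2, u8–q7 form a matching, so any vertex cover needs at least 8 vertices (one per matched edge).
Conversely {u1, u2, u3, u4, u5, u6, u7, u8} meets every edge and has exactly 8 vertices, so 8 is optimal.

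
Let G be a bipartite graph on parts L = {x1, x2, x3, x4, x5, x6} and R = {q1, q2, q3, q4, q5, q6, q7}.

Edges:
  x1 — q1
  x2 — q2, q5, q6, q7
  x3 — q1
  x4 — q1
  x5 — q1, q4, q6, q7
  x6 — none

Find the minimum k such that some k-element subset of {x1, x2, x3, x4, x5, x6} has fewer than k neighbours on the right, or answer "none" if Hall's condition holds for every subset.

Take S = {x6}. Its neighbourhood is {}, so |N(S)| = 0 < |S| = 1.

1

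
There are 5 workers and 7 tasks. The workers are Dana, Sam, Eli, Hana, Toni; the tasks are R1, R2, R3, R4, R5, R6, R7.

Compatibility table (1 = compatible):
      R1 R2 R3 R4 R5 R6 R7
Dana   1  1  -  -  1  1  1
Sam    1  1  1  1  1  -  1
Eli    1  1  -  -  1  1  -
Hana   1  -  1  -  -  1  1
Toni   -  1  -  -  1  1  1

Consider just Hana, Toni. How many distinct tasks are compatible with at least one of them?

The union of neighbours of {Hana, Toni} is {R1, R2, R3, R5, R6, R7}, which has 6 elements.
Since |N(S)| = 6 ≥ |S| = 2, Hall's condition holds for this subset.

6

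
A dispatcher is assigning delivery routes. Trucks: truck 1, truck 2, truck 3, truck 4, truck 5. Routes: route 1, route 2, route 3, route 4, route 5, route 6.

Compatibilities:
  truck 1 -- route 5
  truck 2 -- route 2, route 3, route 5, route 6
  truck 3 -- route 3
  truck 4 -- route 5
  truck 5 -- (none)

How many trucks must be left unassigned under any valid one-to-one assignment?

For example, pair truck 1→route 5, truck 2→route 2, truck 3→route 3.
The set {truck 1, truck 4, truck 5} has only 1 neighbour ({route 5}), so by Hall's theorem at most 3 of the 5 trucks can be matched.
That matches 3 of the 5, leaving 2 unmatched; no matching can do better.

2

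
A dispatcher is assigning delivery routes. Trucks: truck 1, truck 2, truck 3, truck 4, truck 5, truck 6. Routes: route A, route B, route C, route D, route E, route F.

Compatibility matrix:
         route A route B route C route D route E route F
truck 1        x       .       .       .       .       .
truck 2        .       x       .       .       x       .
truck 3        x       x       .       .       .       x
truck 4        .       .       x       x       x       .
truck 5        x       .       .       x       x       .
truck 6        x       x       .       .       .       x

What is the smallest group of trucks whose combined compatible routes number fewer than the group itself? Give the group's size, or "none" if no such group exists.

none

A matching saturating every truck exists, for instance truck 1→route A, truck 2→route E, truck 3→route F, truck 4→route C, truck 5→route D, truck 6→route B.
By Hall's marriage theorem, this means |N(S)| ≥ |S| for every subset S, so no violating subset exists.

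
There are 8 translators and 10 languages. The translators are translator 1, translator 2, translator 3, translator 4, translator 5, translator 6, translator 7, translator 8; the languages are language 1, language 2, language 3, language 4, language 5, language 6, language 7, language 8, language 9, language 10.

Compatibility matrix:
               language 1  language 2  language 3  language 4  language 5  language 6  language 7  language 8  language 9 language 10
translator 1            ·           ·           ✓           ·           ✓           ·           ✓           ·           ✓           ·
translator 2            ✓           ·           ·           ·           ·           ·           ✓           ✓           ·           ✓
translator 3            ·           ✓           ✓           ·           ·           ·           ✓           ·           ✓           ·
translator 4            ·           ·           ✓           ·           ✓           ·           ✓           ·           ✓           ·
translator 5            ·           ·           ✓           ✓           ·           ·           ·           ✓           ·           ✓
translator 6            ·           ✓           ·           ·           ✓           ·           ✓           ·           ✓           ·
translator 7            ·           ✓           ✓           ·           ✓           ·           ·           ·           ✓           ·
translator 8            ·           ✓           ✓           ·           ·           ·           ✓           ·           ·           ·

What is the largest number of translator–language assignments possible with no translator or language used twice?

7

For example, pair translator 1-language 5, translator 2-language 8, translator 3-language 7, translator 4-language 3, translator 5-language 10, translator 6-language 2, translator 7-language 9.
The set {translator 1, translator 3, translator 4, translator 6, translator 7, translator 8} has only 5 neighbours ({language 2, language 3, language 5, language 7, language 9}), so by Hall's theorem at most 7 of the 8 translators can be matched.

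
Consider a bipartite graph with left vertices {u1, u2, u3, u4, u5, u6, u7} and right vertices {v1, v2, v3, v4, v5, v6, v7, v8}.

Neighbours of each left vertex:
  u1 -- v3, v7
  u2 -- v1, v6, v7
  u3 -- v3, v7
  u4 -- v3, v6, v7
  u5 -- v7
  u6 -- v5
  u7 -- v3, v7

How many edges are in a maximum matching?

A valid assignment of size 5: u1–v3, u2–v1, u3–v7, u4–v6, u6–v5.
The set {u1, u3, u5, u7} has only 2 neighbours ({v3, v7}), so by Hall's theorem at most 5 of the 7 left vertices can be matched.

5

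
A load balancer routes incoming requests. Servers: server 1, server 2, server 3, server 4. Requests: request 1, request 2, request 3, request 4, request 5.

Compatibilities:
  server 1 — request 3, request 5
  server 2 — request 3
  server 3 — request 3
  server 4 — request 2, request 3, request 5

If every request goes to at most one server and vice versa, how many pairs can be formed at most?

A valid assignment of size 3: server 1→request 5, server 2→request 3, server 4→request 2.
The set {server 2, server 3} has only 1 neighbour ({request 3}), so by Hall's theorem at most 3 of the 4 servers can be matched.

3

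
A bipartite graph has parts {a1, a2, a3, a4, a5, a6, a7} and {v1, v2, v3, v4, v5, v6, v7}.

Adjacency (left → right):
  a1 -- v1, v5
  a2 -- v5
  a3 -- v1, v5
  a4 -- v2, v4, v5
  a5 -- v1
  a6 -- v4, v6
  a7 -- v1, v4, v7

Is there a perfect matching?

No

The set {a1, a2, a3, a5} has only 2 neighbours ({v1, v5}), so by Hall's theorem at most 5 of the 7 left vertices can be matched.
Hence no matching covers every left vertex.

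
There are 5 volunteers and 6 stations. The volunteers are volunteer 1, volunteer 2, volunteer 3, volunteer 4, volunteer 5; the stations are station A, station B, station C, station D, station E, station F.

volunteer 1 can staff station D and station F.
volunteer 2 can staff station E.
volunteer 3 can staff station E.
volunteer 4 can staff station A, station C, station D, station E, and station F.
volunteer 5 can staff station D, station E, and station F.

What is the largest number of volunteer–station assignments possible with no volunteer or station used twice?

4

A valid assignment of size 4: volunteer 1→station D, volunteer 2→station E, volunteer 4→station C, volunteer 5→station F.
The set {volunteer 2, volunteer 3} has only 1 neighbour ({station E}), so by Hall's theorem at most 4 of the 5 volunteers can be matched.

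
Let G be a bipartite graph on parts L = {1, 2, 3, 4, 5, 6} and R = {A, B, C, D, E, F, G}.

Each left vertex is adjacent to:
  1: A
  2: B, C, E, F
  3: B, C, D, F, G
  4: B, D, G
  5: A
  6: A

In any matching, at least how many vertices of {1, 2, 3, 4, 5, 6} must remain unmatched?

2

For example, pair 1-A, 2-E, 3-G, 4-B.
The set {1, 5, 6} has only 1 neighbour ({A}), so by Hall's theorem at most 4 of the 6 left vertices can be matched.
That matches 4 of the 6, leaving 2 unmatched; no matching can do better.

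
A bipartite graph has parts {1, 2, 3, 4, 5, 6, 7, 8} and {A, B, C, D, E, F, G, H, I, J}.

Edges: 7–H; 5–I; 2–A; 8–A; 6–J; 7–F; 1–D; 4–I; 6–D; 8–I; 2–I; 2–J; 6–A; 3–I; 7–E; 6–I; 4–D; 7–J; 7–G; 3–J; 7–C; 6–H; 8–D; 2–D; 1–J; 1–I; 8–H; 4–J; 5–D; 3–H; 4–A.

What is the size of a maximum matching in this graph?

6

For example, pair 1-J, 2-I, 3-H, 4-A, 5-D, 7-G.
The set {1, 2, 3, 4, 5, 6, 8} has only 5 neighbours ({A, D, H, I, J}), so by Hall's theorem at most 6 of the 8 left vertices can be matched.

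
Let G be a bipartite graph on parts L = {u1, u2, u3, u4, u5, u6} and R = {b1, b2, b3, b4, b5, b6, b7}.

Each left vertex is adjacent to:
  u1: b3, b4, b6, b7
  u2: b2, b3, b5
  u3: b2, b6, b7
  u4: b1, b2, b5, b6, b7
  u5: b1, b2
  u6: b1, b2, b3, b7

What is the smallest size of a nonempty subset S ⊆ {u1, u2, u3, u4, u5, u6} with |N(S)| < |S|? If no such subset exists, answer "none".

none

A matching saturating every left vertex exists, for instance u1→b4, u2→b2, u3→b6, u4→b7, u5→b1, u6→b3.
By Hall's marriage theorem, this means |N(S)| ≥ |S| for every subset S, so no violating subset exists.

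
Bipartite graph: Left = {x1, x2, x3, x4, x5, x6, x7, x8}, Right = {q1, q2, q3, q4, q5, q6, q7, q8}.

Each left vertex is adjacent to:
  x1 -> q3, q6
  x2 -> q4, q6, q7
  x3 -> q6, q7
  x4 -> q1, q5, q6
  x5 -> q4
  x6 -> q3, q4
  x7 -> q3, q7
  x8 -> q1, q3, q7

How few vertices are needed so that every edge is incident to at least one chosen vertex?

A maximum matching has 6 edges (e.g. x1–q3, x2–q6, x3–q7, x4–q5, x5–q4, x8–q1).
By König's theorem the minimum vertex cover has the same size. One such cover is {x4, x8, q3, q4, q6, q7}.

6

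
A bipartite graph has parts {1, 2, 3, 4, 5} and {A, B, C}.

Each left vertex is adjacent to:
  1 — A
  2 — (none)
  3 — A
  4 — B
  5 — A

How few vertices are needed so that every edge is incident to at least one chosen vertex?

{4, A} is a vertex cover of size 2: every edge has an endpoint in this set.
No smaller cover exists because 1–A, 4–B is a matching of size 2, and a cover must include an endpoint of each of these disjoint edges (König's theorem).

2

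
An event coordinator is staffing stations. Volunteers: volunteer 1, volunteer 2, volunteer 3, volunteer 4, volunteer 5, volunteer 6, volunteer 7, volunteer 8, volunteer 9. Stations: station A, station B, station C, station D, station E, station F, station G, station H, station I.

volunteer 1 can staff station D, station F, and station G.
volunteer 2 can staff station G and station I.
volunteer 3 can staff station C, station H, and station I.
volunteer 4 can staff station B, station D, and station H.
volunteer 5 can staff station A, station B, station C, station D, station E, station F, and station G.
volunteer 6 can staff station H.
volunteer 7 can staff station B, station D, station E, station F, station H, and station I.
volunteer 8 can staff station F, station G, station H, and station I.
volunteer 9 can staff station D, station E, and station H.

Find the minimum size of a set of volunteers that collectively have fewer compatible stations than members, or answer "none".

A matching saturating every volunteer exists, for instance volunteer 1→station G, volunteer 2→station I, volunteer 3→station C, volunteer 4→station B, volunteer 5→station A, volunteer 6→station H, volunteer 7→station E, volunteer 8→station F, volunteer 9→station D.
By Hall's marriage theorem, this means |N(S)| ≥ |S| for every subset S, so no violating subset exists.

none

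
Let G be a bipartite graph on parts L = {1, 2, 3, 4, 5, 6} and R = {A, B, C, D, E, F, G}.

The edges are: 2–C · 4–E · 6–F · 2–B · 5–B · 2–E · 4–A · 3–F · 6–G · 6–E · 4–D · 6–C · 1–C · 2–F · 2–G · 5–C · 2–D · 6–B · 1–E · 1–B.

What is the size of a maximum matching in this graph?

A valid assignment of size 6: 1–B, 2–E, 3–F, 4–D, 5–C, 6–G.
This saturates every left vertex, so 6 is the maximum.

6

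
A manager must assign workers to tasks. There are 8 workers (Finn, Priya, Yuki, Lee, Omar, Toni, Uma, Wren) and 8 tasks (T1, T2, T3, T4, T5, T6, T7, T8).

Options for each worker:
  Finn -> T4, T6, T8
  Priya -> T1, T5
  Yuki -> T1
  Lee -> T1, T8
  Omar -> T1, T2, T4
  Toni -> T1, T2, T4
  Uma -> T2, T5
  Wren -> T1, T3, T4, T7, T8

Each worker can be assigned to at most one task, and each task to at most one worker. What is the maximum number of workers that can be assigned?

A valid assignment of size 7: Finn–T6, Priya–T5, Yuki–T1, Lee–T8, Omar–T4, Toni–T2, Wren–T7.
The set {Priya, Yuki, Omar, Toni, Uma} has only 4 neighbours ({T1, T2, T4, T5}), so by Hall's theorem at most 7 of the 8 workers can be matched.

7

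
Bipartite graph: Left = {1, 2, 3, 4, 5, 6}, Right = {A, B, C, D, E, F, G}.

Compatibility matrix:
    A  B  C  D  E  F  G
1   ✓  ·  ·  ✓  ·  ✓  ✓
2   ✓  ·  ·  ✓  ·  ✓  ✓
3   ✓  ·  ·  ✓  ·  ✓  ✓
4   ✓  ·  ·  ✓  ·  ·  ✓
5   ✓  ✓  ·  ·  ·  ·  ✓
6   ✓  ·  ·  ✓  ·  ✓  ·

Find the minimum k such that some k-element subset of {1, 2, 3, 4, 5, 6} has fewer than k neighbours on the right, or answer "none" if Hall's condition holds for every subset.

5

Take S = {1, 2, 3, 4, 6}. Its neighbourhood is {A, D, F, G}, so |N(S)| = 4 < |S| = 5.
Every subset of size less than 5 has at least as many neighbours as members, so 5 is the minimum.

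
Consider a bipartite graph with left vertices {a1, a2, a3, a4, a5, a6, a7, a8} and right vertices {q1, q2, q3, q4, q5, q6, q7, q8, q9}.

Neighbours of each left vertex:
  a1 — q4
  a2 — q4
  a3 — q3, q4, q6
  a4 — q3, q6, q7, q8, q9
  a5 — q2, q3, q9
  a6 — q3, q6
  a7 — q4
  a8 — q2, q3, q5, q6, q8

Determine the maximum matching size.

For example, pair a1–q4, a3–q3, a4–q9, a5–q2, a6–q6, a8–q8.
The set {a1, a2, a7} has only 1 neighbour ({q4}), so by Hall's theorem at most 6 of the 8 left vertices can be matched.

6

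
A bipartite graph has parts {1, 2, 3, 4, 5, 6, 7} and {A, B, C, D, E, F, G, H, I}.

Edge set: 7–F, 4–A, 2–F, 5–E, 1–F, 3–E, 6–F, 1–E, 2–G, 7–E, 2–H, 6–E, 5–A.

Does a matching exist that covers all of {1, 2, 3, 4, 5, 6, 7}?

No

The set {1, 3, 4, 5, 6, 7} has only 3 neighbours ({A, E, F}), so by Hall's theorem at most 4 of the 7 left vertices can be matched.
Hence no matching covers every left vertex.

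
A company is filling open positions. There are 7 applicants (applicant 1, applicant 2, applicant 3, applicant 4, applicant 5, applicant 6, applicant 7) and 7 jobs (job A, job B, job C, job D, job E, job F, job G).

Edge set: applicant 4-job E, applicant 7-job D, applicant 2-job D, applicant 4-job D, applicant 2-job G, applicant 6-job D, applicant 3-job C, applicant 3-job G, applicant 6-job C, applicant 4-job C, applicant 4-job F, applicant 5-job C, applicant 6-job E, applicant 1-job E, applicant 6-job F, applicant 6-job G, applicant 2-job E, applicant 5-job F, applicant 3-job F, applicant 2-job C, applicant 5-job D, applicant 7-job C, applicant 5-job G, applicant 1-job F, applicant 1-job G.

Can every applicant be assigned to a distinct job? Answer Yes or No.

The set {applicant 1, applicant 2, applicant 3, applicant 4, applicant 5, applicant 6, applicant 7} has only 5 neighbours ({job C, job D, job E, job F, job G}), so by Hall's theorem at most 5 of the 7 applicants can be matched.
Hence no matching covers every applicant.

No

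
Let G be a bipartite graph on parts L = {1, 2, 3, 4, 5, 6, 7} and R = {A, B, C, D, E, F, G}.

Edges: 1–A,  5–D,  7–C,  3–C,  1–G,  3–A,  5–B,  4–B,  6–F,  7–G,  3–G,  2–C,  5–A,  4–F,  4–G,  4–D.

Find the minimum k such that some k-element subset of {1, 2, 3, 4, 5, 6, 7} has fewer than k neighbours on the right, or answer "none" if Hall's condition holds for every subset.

Take S = {1, 2, 3, 7}. Its neighbourhood is {A, C, G}, so |N(S)| = 3 < |S| = 4.
Every subset of size less than 4 has at least as many neighbours as members, so 4 is the minimum.

4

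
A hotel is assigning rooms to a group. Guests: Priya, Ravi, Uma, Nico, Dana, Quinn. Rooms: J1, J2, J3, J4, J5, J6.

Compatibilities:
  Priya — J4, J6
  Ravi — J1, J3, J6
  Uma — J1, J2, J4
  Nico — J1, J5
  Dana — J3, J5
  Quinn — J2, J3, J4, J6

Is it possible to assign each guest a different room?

Yes

A valid assignment of size 6: Priya→J4, Ravi→J6, Uma→J2, Nico→J1, Dana→J5, Quinn→J3.
Every guest is matched, so this is a perfect matching.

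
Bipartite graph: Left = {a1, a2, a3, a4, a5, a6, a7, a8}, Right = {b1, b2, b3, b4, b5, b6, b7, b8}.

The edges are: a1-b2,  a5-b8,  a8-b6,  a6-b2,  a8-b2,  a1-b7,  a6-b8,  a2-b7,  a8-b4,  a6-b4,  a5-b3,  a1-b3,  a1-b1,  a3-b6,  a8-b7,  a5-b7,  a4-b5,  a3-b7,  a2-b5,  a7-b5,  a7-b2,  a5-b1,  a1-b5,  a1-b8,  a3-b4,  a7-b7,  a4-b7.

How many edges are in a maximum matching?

8

One maximum matching: a1→b1, a2→b7, a3→b4, a4→b5, a5→b3, a6→b8, a7→b2, a8→b6.
This saturates every left vertex, so 8 is the maximum.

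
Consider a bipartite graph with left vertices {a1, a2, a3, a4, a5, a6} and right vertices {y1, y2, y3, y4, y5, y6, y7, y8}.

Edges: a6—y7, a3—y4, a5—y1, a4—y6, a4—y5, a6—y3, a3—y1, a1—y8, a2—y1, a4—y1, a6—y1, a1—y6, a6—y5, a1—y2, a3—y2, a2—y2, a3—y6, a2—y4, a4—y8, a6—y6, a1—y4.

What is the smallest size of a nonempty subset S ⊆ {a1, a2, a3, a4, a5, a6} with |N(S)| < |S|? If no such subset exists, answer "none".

A matching saturating every left vertex exists, for instance a1→y8, a2→y4, a3→y2, a4→y5, a5→y1, a6→y6.
By Hall's marriage theorem, this means |N(S)| ≥ |S| for every subset S, so no violating subset exists.

none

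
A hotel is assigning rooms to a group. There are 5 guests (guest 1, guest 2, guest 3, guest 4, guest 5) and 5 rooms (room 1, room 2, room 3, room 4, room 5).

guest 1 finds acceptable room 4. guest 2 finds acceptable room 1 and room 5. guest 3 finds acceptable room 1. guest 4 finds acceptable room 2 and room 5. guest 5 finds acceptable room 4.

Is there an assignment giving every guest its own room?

No

The set {guest 1, guest 5} has only 1 neighbour ({room 4}), so by Hall's theorem at most 4 of the 5 guests can be matched.
Hence no matching covers every guest.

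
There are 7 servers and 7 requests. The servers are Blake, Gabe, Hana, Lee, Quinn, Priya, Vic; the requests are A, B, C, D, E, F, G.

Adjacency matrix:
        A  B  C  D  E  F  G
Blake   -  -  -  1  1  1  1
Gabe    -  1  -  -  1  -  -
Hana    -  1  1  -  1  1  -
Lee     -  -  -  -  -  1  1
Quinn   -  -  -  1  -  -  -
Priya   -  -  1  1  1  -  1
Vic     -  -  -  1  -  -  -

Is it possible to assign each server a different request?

The set {Quinn, Vic} has only 1 neighbour ({D}), so by Hall's theorem at most 6 of the 7 servers can be matched.
Hence no matching covers every server.

No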